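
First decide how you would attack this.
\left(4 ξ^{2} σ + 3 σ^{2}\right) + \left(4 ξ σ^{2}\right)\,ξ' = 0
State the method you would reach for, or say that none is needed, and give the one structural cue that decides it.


Diagnosis: the exact-equation method — the compatibility test passes: the ξ-derivative of 4 ξ^{2} σ + 3 σ^{2} matches the σ-derivative of 4 ξ σ^{2}, so integrate a potential.


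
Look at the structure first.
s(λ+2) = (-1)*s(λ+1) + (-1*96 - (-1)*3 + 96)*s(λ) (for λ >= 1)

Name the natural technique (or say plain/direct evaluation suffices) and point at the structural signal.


Method: the characteristic-root method — because shifting λ leaves the equation's coefficients unchanged, exponential trials reduce it to algebra.


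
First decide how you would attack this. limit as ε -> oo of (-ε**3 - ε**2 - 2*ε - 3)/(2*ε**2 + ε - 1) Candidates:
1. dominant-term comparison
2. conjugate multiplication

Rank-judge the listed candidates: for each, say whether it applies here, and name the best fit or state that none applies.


Verdict: dominant-term comparison — at large ε only the top-degree terms survive; compare the leading terms and the limit falls out.
- dominant-term comparison — yes — fits the structure here.
- conjugate multiplication: no divergent radical difference is present for a conjugate pair to cancel.


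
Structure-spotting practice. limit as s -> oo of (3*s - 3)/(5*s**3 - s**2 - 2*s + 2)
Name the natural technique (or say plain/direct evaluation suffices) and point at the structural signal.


Best approach: dominant-term comparison — divide by the highest power of s present: lower-order terms vanish and the dominant ratio remains. As a single quotient, the ∞/∞ shape would yield to repeated differentiation as well — the growth comparison gets there in one look.


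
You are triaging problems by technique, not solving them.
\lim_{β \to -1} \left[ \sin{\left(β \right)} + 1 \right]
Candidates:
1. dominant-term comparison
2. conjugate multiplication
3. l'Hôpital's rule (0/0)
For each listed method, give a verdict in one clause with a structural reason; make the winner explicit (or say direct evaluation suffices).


Method: no special technique — no vanishing denominator and no indeterminate clash at the point — evaluation is immediate.
- dominant-term comparison — leading-power comparison does not apply to this form.
- conjugate multiplication — multiplying by a conjugate would not remove any indeterminacy here.
- l'Hôpital's rule (0/0): substituting the point produces a determinate value, not a 0 over 0 clash.


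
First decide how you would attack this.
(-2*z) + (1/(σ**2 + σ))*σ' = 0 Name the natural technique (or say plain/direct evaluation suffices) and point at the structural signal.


Diagnosis: separation of variables — separating collects all σ-dependence with the derivative and leaves all z-dependence opposite: variables separate. Rearranged, this also fits the Bernoulli template directly; separation reads the product structure as given.


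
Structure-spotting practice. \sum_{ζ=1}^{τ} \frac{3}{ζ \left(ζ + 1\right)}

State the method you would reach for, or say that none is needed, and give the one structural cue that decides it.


Method: telescoping — poles of \frac{3}{ζ \left(ζ + 1\right)} differ by an integer, the telltale of a telescoping partial-fraction sum.


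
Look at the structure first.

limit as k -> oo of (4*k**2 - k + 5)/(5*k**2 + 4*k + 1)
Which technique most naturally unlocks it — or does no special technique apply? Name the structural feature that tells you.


Verdict: dominant-term comparison — as k grows, only the highest-degree terms matter — compare leading terms and read the limit off. l'Hôpital's at-infinity variant applies to the expression viewed as a single quotient; the leading-term comparison is the direct route.


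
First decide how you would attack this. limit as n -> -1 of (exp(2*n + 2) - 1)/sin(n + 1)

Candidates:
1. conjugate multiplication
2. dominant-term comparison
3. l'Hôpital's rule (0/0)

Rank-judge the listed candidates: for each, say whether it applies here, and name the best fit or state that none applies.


Technique: l'Hôpital's rule (0/0) — numerator and denominator both vanish at -1 — a genuine 0/0 form, which is exactly when l'Hôpital applies. Expanding numerator and denominator to first order gives the same value — the rule automates exactly that.
- conjugate multiplication — no difference of divergent radicals appears, so rationalizing has nothing to cancel.
- dominant-term comparison: no ranking of term growth rates resolves the limit here.
- l'Hôpital's rule (0/0): yes — fits the structure here.


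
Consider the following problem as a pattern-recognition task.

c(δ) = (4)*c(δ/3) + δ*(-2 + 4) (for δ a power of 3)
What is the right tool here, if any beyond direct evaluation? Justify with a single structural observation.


Verdict: the master substitution — divide-the-index recursion (δ/3 inside the call) straightens out once the index is rewritten as 3^m.


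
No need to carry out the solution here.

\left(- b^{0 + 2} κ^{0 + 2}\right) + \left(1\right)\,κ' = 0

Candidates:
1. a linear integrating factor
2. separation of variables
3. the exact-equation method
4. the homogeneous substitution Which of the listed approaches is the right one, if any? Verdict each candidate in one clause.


Method: separation of variables — one side of the product carries the independent variable, the other the unknown — the textbook separation shape.
- a linear integrating factor: the unknown enters nonlinearly (through a power, a denominator, or a transcendental function), which the linear integrating-factor recipe cannot absorb as-is — any repair would come from a preliminary substitution, not the factor.
- separation of variables: a fit — the right tool for this form.
- the exact-equation method — no potential function has this form as its differential, as written.
- the homogeneous substitution — the ratio substitution does not collapse this equation.


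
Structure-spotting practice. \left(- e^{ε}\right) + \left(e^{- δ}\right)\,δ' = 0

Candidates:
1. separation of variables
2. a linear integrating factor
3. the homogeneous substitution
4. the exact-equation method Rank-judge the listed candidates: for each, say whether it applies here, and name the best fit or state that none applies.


Verdict: separation of variables — all dependence on the two variables factors apart, the defining separable shape.
- separation of variables: yes, a natural case for it.
- a linear integrating factor: the unknown enters nonlinearly (through a power, a denominator, or a transcendental function), which the linear integrating-factor recipe cannot absorb as-is — any repair would come from a preliminary substitution, not the factor.
- the homogeneous substitution: the ratio substitution does not collapse this equation.
- the exact-equation method — the cross-partial test holds only vacuously — each coefficient lives in its own variable, so the exactness machinery reads no structure the split form does not already show.


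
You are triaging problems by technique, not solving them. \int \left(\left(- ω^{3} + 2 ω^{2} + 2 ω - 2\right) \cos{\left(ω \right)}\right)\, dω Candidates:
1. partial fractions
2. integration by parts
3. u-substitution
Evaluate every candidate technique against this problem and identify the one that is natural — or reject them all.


Diagnosis: integration by parts — - ω^{3} + 2 ω^{2} + 2 ω - 2 dies after finitely many derivatives while \cos{\left(ω \right)} cycles under integration — the tabular/parts setup.
- partial fractions: there is no rational-function structure to decompose.
- integration by parts: yes — fits the structure here.
- u-substitution — no subexpression of the integrand pairs with its own derivative as a factor — individual terms may offer their own substitutions, but any change of variable covering the whole integral would have to be constructed from outside the expression.


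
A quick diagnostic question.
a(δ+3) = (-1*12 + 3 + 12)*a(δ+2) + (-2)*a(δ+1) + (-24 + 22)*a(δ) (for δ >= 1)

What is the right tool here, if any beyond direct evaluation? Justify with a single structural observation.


Best approach: the characteristic-root method — fixed numeric weights on consecutive terms and no forcing term added: the root method in its home territory.


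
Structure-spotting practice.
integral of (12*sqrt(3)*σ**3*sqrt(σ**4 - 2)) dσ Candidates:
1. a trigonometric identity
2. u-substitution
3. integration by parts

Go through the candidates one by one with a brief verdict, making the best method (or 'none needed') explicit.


Verdict: u-substitution — collected, the integrand has one factor that is, up to a constant, the derivative of an inner expression the rest depends on — substitute for that inner expression.
- a trigonometric identity: there is no trigonometric structure at all — the integrand carries no sine or cosine to rewrite.
- u-substitution: applicable, and directly so.
- integration by parts — a polynomial factor is present, but its partner is not an exp, sine, or cosine of a degree-1 argument, nor a logarithm.


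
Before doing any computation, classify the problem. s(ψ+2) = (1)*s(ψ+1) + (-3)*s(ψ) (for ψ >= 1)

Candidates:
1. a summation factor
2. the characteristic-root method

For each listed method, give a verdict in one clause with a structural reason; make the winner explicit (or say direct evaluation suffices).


Method: the characteristic-root method — because shifting ψ leaves the equation's coefficients unchanged, exponential trials reduce it to algebra.
- a summation factor — a summation factor telescopes one-step recursions; this one carries higher-order memory.
- the characteristic-root method: applicable, and directly so.


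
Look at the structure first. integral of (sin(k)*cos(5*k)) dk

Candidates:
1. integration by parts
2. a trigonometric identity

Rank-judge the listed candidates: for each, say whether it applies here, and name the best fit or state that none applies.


Method: a trigonometric identity — the product sin(k)*cos(5*k) converts to a sum of single-frequency sinusoids via the product-to-sum identity.
- integration by parts: not the natural route: no polynomial-kernel product appears — a recursive parts reduction of the trigonometric product exists, but the identity rewrite is direct.
- a trigonometric identity: yes — fits the structure here.


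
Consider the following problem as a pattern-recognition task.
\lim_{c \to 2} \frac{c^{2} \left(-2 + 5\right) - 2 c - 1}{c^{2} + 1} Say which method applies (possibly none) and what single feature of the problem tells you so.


Verdict: no special technique — nothing blocks direct substitution at 2: plug in and finish.


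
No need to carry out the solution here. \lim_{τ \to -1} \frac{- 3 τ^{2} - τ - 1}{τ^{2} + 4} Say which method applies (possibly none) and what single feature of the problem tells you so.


Verdict: no special technique — the expression is continuous at -1 — substitute and evaluate; no indeterminate form appears.


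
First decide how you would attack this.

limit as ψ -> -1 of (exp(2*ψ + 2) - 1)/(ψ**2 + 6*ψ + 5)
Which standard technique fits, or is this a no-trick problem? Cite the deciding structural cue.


Verdict: l'Hôpital's rule (0/0) — numerator and denominator both vanish at -1 — a genuine 0/0 form, which is exactly when l'Hôpital applies. The standard small-argument limits would also carry it; the rule is the systematic route.


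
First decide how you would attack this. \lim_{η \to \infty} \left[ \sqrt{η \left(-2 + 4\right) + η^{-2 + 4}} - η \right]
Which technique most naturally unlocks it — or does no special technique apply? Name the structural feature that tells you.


Verdict: conjugate multiplication — the ∞ − ∞ radical form is the exact trigger for the conjugate maneuver.


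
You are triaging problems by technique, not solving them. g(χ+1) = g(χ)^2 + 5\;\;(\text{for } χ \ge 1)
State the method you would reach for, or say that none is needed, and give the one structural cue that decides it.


Best approach: no special technique — nonlinear feedback in the recursion rules out every root- or factor-based technique.


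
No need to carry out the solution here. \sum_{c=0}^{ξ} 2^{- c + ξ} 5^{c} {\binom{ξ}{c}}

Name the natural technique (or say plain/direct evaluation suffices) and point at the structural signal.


Method: the binomial theorem — {\binom{ξ}{c}} weighting matched powers of 5 and 2 is the expanded form of (5 + 2)^ξ — fold it back up.


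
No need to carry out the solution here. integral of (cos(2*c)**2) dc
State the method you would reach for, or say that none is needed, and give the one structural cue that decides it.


Best approach: a trigonometric identity — reduce cos(2*c)**2 with the power-reduction formula and the integral becomes first-degree trigonometry.


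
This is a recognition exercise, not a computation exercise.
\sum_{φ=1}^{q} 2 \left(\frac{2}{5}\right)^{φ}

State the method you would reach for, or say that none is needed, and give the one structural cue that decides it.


Method: the geometric series formula — term-over-term division gives \frac{2}{5} every time — index-free ratio, geometric sum formula applies.


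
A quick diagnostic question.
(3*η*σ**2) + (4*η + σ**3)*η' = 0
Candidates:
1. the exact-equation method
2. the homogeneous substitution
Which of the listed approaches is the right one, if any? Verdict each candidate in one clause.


Method: the exact-equation method — 3*η*σ**2 and 4*η + σ**3 pass the exactness check on the nose, so no integrating factor in σ or η is needed at all.
- the exact-equation method — applicable, and directly so.
- the homogeneous substitution — solved for the derivative, the right side changes under joint scaling of the two variables.


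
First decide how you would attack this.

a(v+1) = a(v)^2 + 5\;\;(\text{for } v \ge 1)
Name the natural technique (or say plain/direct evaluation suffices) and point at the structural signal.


Best approach: no special technique — each new value is a nonlinear function of earlier ones — scaling arguments and superposition both fail.


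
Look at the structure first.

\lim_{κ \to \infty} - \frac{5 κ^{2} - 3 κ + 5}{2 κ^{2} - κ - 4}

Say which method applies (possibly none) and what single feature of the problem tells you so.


Diagnosis: dominant-term comparison — divide by the highest power of κ present: lower-order terms vanish and the dominant ratio remains. l'Hôpital's at-infinity variant applies to the expression viewed as a single quotient; the leading-term comparison is the direct route.


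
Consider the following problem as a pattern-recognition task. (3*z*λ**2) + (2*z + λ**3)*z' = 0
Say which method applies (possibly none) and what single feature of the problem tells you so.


Method: the exact-equation method — because the two cross partials coincide, the form is conservative as written — recover its potential in (λ, z).


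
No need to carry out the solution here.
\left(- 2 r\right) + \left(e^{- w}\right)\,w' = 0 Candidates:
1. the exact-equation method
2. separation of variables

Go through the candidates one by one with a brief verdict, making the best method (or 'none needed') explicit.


Verdict: separation of variables — separating collects all w-dependence with the derivative and leaves all r-dependence opposite: variables separate.
- the exact-equation method — the cross-partial test holds only vacuously — each coefficient lives in its own variable, so the exactness machinery reads no structure the split form does not already show.
- separation of variables — applies; the problem has the shape this method handles.


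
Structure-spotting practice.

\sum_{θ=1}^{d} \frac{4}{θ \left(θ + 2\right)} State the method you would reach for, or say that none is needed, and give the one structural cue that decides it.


Diagnosis: telescoping — rewrite \frac{4}{θ \left(θ + 2\right)} as simple fractions and successive terms eat each other — only the edges survive.


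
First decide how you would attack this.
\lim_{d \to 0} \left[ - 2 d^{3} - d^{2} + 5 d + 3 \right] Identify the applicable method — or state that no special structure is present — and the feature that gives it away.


Method: no special technique — no denominator vanishes and nothing blows up at 0: direct substitution is the whole computation.


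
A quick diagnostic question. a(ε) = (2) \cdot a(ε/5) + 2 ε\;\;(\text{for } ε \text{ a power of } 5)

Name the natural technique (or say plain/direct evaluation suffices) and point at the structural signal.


Best approach: the master substitution — the argument shrinks by the factor 5, so measure the index on a logarithmic scale and the recursion becomes a shift.


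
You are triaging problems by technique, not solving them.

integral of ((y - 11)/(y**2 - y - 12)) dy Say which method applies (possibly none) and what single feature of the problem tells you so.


Diagnosis: partial fractions — the integrand is a proper rational function and its denominator y**2 - y - 12 factors into distinct pieces, so it splits into simple fractions.


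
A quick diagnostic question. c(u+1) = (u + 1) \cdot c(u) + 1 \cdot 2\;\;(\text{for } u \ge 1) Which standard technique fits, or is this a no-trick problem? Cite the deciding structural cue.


Diagnosis: a summation factor — the coefficient u + 1 drifts with the index, so no fixed root exists; normalizing by the cumulative product telescopes it.


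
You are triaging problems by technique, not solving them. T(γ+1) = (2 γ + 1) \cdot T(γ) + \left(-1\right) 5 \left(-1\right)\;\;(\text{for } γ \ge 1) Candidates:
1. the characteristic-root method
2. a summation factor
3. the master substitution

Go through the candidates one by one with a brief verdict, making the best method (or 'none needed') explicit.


Diagnosis: a summation factor — the coefficient 2 γ + 1 drifts with the index, so no fixed root exists; normalizing by the cumulative product telescopes it.
- the characteristic-root method: the coefficients vary with the index, breaking the constant-coefficient structure the method needs.
- a summation factor: a fit — the right tool for this form.
- the master substitution — the recursion steps by a constant offset, so exponential reindexing is pointless.


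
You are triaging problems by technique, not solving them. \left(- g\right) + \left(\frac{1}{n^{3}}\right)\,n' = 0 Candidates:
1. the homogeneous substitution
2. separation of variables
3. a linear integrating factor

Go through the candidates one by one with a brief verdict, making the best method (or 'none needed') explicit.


Method: separation of variables — one side of the product carries the independent variable, the other the unknown — the textbook separation shape.
- the homogeneous substitution: the ratio substitution does not collapse this equation.
- separation of variables: yes, a natural case for it.
- a linear integrating factor: the unknown enters nonlinearly (through a power, a denominator, or a transcendental function), which the linear integrating-factor recipe cannot absorb as-is — any repair would come from a preliminary substitution, not the factor.


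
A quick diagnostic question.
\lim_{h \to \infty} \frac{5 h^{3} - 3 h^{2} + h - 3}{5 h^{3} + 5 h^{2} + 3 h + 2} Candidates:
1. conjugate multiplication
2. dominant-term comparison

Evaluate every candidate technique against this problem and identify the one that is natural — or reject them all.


Verdict: dominant-term comparison — divide by the highest power of h present: lower-order terms vanish and the dominant ratio remains.
- conjugate multiplication — there is no infinity-minus-infinity radical difference to rationalize.
- dominant-term comparison — applicable, and directly so.


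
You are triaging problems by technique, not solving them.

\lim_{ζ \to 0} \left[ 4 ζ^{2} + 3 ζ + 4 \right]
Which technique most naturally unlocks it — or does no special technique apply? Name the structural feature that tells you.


Technique: no special technique — no vanishing denominator and no indeterminate clash at the point — evaluation is immediate.


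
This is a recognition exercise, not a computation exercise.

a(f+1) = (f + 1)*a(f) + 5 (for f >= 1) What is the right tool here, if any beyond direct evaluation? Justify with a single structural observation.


Best approach: a summation factor — with the index-dependent coefficient f + 1, dividing by the cumulative product turns the left side into a pure difference.


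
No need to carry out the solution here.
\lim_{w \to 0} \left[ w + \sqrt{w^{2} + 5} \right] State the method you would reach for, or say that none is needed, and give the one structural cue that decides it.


Verdict: no special technique — the expression is continuous at the evaluation point — substitute directly; no indeterminate form appears.


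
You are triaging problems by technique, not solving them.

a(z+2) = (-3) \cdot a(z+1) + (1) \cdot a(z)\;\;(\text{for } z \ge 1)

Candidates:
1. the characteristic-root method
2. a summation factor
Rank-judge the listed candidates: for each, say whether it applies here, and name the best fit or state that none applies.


Technique: the characteristic-root method — this is the constant-coefficient homogeneous case — the whole solution in z reduces to a polynomial's roots.
- the characteristic-root method: applicable, and directly so.
- a summation factor — a summation factor telescopes one-step recursions; this one carries higher-order memory.


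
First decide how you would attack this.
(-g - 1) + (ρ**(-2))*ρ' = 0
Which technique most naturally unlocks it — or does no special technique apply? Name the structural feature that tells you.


Technique: separation of variables — one side of the product carries the independent variable, the other the unknown — the textbook separation shape. The cross-partial test also passes here (vacuously, each side single-variable); the potential-function route would work, separation is simply more immediate.


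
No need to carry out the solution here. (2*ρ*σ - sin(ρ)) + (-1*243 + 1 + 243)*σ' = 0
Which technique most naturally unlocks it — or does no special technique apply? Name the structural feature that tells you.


Verdict: a linear integrating factor — σ appears only to the first power with coefficient 2*ρ — the classic integrating-factor setup.


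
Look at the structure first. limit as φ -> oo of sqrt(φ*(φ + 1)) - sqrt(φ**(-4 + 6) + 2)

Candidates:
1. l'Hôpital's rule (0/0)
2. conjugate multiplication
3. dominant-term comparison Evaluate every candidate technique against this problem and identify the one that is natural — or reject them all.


Method: conjugate multiplication — divergence minus divergence hides a finite answer — expose it by pairing sqrt(φ*(φ + 1)) - sqrt(φ**(-4 + 6) + 2) with its conjugate.
- l'Hôpital's rule (0/0): the expression is a difference driving to ∞ − ∞, not a 0/0 quotient — there is no ratio for the rule to differentiate.
- conjugate multiplication: applies; the problem has the shape this method handles.
- dominant-term comparison — this is not a rational comparison of growth rates at infinity.


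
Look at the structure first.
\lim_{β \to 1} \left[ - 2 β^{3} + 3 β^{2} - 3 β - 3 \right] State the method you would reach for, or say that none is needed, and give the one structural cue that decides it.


Best approach: no special technique — no vanishing denominator and no indeterminate clash at the point — evaluation is immediate.


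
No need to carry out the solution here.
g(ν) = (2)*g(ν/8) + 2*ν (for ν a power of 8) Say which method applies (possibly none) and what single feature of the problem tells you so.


Technique: the master substitution — the argument ν/8 divides the index by 8; the standard ν = 8^m substitution converts it to a constant-shift recurrence.


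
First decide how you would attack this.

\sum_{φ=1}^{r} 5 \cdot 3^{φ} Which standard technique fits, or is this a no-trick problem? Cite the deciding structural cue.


Technique: the geometric series formula — each term is 3 times the previous one, so the geometric-series formula applies directly.


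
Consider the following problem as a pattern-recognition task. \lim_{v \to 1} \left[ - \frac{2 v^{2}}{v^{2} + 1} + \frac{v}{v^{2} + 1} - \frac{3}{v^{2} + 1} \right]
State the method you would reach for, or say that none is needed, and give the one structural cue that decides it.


Technique: no special technique — no denominator vanishes and nothing blows up at 1: direct substitution is the whole computation.


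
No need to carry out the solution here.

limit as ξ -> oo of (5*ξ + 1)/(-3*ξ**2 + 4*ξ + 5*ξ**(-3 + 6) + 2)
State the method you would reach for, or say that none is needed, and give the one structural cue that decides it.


Method: dominant-term comparison — growth-rate triage: the leading powers of ξ decide the limit, everything else is noise. Differentiating the expression as a single quotient would eventually settle it as well; matching dominant growth settles it immediately.


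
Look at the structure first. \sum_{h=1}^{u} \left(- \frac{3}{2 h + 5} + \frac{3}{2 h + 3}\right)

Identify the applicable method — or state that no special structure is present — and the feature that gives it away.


Method: telescoping — the generic term is a one-step difference of \frac{3}{2 h + 3}, so partial sums shortcut to endpoint evaluation.


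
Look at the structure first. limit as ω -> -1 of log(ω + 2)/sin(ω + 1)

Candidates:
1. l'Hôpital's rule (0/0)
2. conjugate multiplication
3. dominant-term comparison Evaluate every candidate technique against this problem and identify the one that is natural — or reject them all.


Method: l'Hôpital's rule (0/0) — substituting -1 gives 0 over 0; differentiate top and bottom once and re-evaluate. A local series expansion at the point resolves it as well; the rule is the packaged version of that step.
- l'Hôpital's rule (0/0) — yes, a natural case for it.
- conjugate multiplication: no difference of divergent radicals appears, so rationalizing has nothing to cancel.
- dominant-term comparison — this is not a rational comparison of growth rates at infinity.


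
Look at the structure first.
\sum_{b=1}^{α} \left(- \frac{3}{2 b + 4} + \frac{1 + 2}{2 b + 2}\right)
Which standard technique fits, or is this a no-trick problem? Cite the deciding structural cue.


Diagnosis: telescoping — the generic term is a one-step difference of \frac{1 + 2}{2 b + 2}, so partial sums shortcut to endpoint evaluation.


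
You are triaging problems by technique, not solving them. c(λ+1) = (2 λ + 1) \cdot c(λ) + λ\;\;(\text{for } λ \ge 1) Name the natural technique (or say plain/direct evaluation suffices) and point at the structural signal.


Technique: a summation factor — rescale the sequence by the product of the weights 2 λ + 1 so far — the recurrence collapses to a plain running sum.


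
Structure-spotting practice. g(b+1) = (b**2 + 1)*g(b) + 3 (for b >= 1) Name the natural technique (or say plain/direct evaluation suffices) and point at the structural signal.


Diagnosis: a summation factor — with the index-dependent coefficient b**2 + 1, dividing by the cumulative product turns the left side into a pure difference.


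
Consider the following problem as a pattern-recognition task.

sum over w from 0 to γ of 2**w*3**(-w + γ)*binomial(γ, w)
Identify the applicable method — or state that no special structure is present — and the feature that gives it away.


Diagnosis: the binomial theorem — terms weighting binomial(γ, w) against matched powers of 2 and 3 reassemble into (2 + 3)^γ by the binomial theorem.


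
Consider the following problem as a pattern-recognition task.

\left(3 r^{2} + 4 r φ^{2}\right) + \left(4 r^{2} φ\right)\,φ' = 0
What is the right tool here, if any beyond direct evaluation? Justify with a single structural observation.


Verdict: the exact-equation method — equality of cross partials is the green light — assemble the potential function term by term.


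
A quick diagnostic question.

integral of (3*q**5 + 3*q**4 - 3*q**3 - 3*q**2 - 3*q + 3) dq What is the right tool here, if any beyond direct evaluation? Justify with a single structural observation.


Best approach: no special technique — nothing composite, nothing rational, nothing trigonometric — each constant-multiple power of q integrates by the power rule alone.


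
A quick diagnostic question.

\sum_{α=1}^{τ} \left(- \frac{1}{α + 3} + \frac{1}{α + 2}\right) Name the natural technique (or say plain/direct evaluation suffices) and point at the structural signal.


Diagnosis: telescoping — the generic term is a one-step difference of \frac{1}{α + 2}, so partial sums shortcut to endpoint evaluation.


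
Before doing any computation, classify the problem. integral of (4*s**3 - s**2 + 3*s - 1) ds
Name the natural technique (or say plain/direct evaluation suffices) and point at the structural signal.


Best approach: no special technique — every term is a constant multiple of a power of s; term-wise power-rule integration needs no preliminary transformation.


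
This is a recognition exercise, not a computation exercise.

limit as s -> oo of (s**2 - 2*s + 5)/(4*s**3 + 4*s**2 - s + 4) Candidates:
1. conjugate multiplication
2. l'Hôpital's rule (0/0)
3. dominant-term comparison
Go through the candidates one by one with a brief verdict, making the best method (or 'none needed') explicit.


Verdict: dominant-term comparison — divide through by the highest power of s; every lower-order term dies and the dominant terms decide the limit.
- conjugate multiplication — the conjugate move applies to radical differences, which this is not.
- l'Hôpital's rule (0/0) — no 0/0 form appears: written as one quotient, top and bottom both grow without bound, and the ratio is decided by their leading terms.
- dominant-term comparison — yes — fits the structure here.


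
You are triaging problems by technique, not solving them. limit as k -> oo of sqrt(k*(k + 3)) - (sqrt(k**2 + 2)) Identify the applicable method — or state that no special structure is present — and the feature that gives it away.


Best approach: conjugate multiplication — the ∞ − ∞ radical form is the exact trigger for the conjugate maneuver.


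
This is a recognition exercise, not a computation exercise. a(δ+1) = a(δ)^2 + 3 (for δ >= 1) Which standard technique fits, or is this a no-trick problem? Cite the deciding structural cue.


Diagnosis: no special technique — the map from one term to the next is curved, not linear, so linear closed-form machinery does not attach.


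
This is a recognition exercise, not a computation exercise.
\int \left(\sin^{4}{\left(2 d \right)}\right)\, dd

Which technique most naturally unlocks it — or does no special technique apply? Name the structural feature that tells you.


Method: a trigonometric identity — \sin^{4}{\left(2 d \right)} is the textbook power-reduction case — identities first, antiderivatives second.


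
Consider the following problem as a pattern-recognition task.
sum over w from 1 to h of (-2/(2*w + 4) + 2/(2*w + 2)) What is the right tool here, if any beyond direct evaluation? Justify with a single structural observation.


Diagnosis: telescoping — each term adds 2/(2*w + 2) and subtracts the same expression advanced one index; that subtracted piece cancels against the next term's added copy — only the boundary terms survive.


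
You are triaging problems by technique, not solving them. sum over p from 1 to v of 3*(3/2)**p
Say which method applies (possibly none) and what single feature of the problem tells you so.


Method: the geometric series formula — each summand is the previous one scaled by 3/2; that constant multiplier is itself the geometric structure.


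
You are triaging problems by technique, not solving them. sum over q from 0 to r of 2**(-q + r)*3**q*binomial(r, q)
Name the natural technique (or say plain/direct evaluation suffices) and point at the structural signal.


Best approach: the binomial theorem — the binomial coefficients weight matched powers of 3 and 2, which is exactly the expansion of a binomial power.


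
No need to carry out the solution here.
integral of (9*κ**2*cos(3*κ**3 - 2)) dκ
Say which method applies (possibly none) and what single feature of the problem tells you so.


Method: u-substitution — gathered as a product, the integrand carries the factor 9*κ**2 — up to a constant, the derivative of the inner expression 3*κ**3 - 2 — so u = 3*κ**3 - 2 collapses the integral.


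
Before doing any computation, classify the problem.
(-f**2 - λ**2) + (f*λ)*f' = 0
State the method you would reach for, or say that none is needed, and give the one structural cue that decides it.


Method: the homogeneous substitution — the slope's numerator and denominator share total degree; set v = f/λ and the equation drops to separable form. This doubles as a Bernoulli equation in the unknown as written; the homogeneous route needs no setup at all.


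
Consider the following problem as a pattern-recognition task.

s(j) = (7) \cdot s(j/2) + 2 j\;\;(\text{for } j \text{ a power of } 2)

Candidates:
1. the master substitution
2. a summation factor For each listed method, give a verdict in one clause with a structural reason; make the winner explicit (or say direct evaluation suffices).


Verdict: the master substitution — the argument shrinks by the factor 2, so measure the index on a logarithmic scale and the recursion becomes a shift.
- the master substitution: yes — fits the structure here.
- a summation factor — the recursion divides its index rather than shifting it — there is no previous-term chain for a summation factor to telescope.


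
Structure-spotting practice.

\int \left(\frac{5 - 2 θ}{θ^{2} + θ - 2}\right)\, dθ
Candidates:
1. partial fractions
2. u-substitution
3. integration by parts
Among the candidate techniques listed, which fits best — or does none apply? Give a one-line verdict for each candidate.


Technique: partial fractions — the bottom, θ^{2} + θ - 2, comes apart into simple factors, and a proper rational function over split factors decomposes.
- partial fractions — yes — fits the structure here.
- u-substitution: no subexpression of the integrand serves as a whole-integral substitution inner — individual terms may offer their own, but none carries its derivative as a factor of the full integrand; a working change of variable would have to be constructed from outside the expression.
- integration by parts — the integrand does not split as a nonconstant polynomial times an exp, sine, cosine of a linear argument, or logarithm — no polynomial-kernel parts product to differentiate one side of.


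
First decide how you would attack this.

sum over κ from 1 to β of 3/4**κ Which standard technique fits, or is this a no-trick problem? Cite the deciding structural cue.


Diagnosis: the geometric series formula — consecutive terms stand in a fixed index-free ratio — the geometric sum formula closes it.


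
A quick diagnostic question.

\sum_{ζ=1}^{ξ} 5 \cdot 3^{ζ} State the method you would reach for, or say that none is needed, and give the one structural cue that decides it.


Verdict: the geometric series formula — check a ratio of consecutive terms: it is 3, independent of the index, so the geometric formula closes the sum.


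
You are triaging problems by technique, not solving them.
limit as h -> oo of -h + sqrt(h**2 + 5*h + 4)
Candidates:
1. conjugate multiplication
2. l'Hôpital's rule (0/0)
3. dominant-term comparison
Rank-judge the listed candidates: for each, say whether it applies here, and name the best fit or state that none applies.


Best approach: conjugate multiplication — neither sqrt(h**2 + 5*h + 4) nor h converges alone, so rewrite their difference as a conjugate-rationalized quotient first.
- conjugate multiplication: a fit — the right tool for this form.
- l'Hôpital's rule (0/0): the expression is a difference driving to ∞ − ∞, not a 0/0 quotient — there is no ratio for the rule to differentiate.
- dominant-term comparison: no dominant power emerges to decide the limit by degree comparison.


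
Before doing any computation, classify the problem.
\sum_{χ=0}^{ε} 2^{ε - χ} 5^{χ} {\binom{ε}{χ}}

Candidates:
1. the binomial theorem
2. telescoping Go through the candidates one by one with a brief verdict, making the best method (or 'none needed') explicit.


Technique: the binomial theorem — terms weighting {\binom{ε}{χ}} against matched powers of 5 and 2 reassemble into (5 + 2)^ε by the binomial theorem.
- the binomial theorem — yes — fits the structure here.
- telescoping: the summand is not presented as a shifted difference — a telescoping rewrite may exist, but the displayed structure does not offer one.


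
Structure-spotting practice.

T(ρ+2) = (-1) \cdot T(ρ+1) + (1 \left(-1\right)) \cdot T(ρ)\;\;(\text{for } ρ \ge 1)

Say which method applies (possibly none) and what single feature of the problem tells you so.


Diagnosis: the characteristic-root method — the recurrence treats every index alike (constant coefficients, no forcing) — precisely the regime where r^ρ trials close it.


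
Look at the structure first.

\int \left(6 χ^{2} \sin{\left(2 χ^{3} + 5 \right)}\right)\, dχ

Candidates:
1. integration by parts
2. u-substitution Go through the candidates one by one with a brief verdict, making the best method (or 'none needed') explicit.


Method: u-substitution — viewed as a product, the integrand is a composition evaluated at 2 χ^{3} + 5 times (a constant multiple of) that inner expression's derivative, so u = 2 χ^{3} + 5 makes it elementary.
- integration by parts: a polynomial factor is present, but its partner is not an exp, sine, or cosine of a degree-1 argument, nor a logarithm.
- u-substitution: a fit — the right tool for this form.


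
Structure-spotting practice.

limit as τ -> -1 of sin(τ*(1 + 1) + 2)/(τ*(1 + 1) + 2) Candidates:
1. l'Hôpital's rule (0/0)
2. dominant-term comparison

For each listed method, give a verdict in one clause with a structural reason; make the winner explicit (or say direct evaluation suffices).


Diagnosis: l'Hôpital's rule (0/0) — numerator and denominator both vanish at -1 — a genuine 0/0 form, which is exactly when l'Hôpital applies. A first-order expansion at the point is an equally standard path; the rule packages it.
- l'Hôpital's rule (0/0) — a fit — the right tool for this form.
- dominant-term comparison: no ranking of term growth rates resolves the limit here.


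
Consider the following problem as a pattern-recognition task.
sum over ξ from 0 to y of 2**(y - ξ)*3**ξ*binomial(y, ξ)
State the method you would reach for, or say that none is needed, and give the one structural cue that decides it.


Method: the binomial theorem — binomial coefficients against complementary powers of 3 and 2: recognize the binomial expansion and resum.


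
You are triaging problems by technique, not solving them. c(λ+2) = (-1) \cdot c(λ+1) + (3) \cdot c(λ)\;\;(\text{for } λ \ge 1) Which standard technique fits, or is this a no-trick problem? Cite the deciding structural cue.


Verdict: the characteristic-root method — try a geometric ansatz r^λ: constant coefficients turn the recurrence into one polynomial equation in r.
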